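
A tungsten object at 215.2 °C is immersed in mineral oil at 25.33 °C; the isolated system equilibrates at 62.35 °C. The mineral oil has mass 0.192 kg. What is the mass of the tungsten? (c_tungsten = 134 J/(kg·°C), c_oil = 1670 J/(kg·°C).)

m ≈ 0.58 kg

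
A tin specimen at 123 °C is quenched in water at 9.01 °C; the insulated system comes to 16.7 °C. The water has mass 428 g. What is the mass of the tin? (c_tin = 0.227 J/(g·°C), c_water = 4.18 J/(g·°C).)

Heat lost by the tin = heat gained by the water:
m×0.227×(123 − 16.7) = 428×4.18×(16.7 − 9.01)
24.13 m = 13758  ⇒  m ≈ 570.1 g

m ≈ 570 g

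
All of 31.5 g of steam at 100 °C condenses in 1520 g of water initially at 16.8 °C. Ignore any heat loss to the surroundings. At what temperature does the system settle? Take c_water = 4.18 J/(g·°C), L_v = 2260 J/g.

Let T be the final temperature. ΣQ_i = 0:
latent heat released on condensation: 31.5·2260 = 71190
  condensate cools 100→T: 31.5·4.18·(T − 100) = 131.67(T − 100)
  water warms: 1520·4.18·(T − 16.8) = 6353.6(T − 16.8)
6485.3 T = 71190 + 13167 + 106740 = 191097
T ≈ 29.47 °C, under the boiling point, so the assumption holds.

T_f ≈ 29.5 °C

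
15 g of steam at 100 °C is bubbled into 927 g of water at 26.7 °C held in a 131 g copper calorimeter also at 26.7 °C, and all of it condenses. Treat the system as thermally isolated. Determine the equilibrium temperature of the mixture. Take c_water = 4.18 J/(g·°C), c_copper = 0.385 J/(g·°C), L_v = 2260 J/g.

T_f ≈ 36.4 °C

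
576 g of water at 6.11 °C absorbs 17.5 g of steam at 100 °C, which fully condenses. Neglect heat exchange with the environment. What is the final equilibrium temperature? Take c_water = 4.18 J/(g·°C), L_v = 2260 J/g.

Energy balance with sensible and latent terms:
condense steam: −17.5×2260 = −39550
  condensate cools 100→T: 17.5×4.18×(T − 100) = 73.15(T − 100)
  water warms: 576×4.18×(T − 6.11) = 2407.7(T − 6.11)
2480.8 T = 39550 + 7315 + 14711 = 61576
T ≈ 24.82 °C (< 100 °C, so full condensation is consistent).

T_f ≈ 24.8 °C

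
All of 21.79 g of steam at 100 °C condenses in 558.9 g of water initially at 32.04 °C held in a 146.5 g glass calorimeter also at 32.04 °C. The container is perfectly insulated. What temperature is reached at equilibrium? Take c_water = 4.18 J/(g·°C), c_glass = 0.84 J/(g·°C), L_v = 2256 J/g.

T_f ≈ 53.7 °C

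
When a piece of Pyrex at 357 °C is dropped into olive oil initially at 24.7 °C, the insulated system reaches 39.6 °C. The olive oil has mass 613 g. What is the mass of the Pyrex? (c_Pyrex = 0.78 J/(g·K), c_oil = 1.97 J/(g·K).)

m ≈ 72.7 g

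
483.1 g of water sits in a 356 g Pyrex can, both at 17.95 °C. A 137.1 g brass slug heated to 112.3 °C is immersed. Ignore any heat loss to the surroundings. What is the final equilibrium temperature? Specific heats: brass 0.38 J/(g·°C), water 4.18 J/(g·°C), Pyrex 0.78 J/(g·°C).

Conservation of energy gives ΣQ = 0:
137.1×0.38×(T − 112.3) + 483.1×4.18×(T − 17.95) + 356×0.78×(T − 17.95) = 0
52.1(T − 112.3) + 2019.4(T − 17.95) + 277.68(T − 17.95) = 0
(52.1 + 2019.4 + 277.68) T = 52.1×112.3 + 2019.4×17.95 + 277.68×17.95
T ≈ 20.04 °C

T_f ≈ 20.0 °C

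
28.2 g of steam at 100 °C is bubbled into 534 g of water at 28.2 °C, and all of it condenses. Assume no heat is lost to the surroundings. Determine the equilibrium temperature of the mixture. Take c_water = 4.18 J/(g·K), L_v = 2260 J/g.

Heat gained plus heat lost sum to zero:
condense steam: −28.2×2260 = −63732
  condensed water 100 °C→T: 117.88(T − 100)
  water warms: 534×4.18×(T − 28.2) = 2232.1(T − 28.2)
2350 T = 63732 + 11788 + 62946 = 138465
T ≈ 58.92 °C (< 100 °C, so full condensation is consistent).

T_f ≈ 58.9 °C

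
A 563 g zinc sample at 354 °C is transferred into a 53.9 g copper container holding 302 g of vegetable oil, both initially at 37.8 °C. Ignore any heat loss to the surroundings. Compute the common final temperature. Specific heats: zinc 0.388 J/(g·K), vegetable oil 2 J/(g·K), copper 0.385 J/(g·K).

Heat gained plus heat lost sum to zero:
563×0.388×(T − 354) + 302×2×(T − 37.8) + 53.9×0.385×(T − 37.8) = 0
(218.44 + 604 + 20.75) T = 218.44×354 + 604×37.8 + 20.75×37.8
T ≈ 119.72 °C

T_f ≈ 119.7 °C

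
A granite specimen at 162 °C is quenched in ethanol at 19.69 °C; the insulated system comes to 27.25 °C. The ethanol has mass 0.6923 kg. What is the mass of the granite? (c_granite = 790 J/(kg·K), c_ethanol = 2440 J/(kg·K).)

m ≈ 0.12 kg

Setting the total heat transfer to zero:
m·790·(27.25 − 162) + 0.6923·2440·(27.25 − 19.69) = 0
-106452 m = -12770
m = -12770/-106452 ≈ 0.12 kg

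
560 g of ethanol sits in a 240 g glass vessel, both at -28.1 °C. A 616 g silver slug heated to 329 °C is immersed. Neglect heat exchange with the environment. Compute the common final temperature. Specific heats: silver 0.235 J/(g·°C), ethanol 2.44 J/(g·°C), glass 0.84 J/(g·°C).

T_f ≈ 2.1 °C

Conservation of energy gives ΣQ = 0:
616·0.235·(T − 329) + 560·2.44·(T − (-28.1)) + 240·0.84·(T − (-28.1)) = 0
144.76(T − 329) + 1366.4(T − (-28.1)) + 201.6(T − (-28.1)) = 0
(144.76 + 1366.4 + 201.6) T = 144.76·329 + 1366.4·(-28.1) + 201.6·(-28.1)
T ≈ 2.08 °C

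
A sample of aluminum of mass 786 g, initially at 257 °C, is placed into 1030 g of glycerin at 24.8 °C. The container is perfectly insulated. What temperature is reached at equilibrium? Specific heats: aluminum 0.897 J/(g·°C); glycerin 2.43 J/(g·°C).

Let T be the final temperature. ΣQ_i = 0:
786*0.897*(T − 257) + 1030*2.43*(T − 24.8) = 0
705.04(T − 257) + 2502.9(T − 24.8) = 0
3207.9 T = 243268
T = 243268/3207.9 ≈ 75.83 °C

T_f ≈ 75.8 °C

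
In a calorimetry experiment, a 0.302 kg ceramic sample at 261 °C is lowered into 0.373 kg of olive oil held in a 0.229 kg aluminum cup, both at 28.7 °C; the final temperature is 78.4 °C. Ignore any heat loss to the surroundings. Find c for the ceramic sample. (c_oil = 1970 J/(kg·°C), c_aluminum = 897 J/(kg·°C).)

c ≈ 847 J/(kg·°C)

Energy conservation, ΣQ = 0:
0.302×c×(78.4 − 261) + 0.373×1970×(78.4 − 28.7) + 0.229×897×(78.4 − 28.7) = 0
-55.15 c = -46729
c = -46729/-55.15 ≈ 847.4 J/(kg·°C)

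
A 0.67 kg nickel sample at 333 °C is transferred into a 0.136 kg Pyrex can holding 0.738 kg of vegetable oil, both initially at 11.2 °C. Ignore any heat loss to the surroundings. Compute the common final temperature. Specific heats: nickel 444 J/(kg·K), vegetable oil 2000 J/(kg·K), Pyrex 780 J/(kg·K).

Net heat exchanged in the isolated system is zero:
0.67*444*(T − 333) + 0.738*2000*(T − 11.2) + 0.136*780*(T − 11.2) = 0
1879.6 T = 116780
T ≈ 62.13 °C

T_f ≈ 62.1 °C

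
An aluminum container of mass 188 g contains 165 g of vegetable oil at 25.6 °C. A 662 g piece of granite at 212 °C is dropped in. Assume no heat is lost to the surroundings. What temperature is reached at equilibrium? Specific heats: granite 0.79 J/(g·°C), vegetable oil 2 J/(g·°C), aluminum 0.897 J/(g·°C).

Taking heat into each body as positive, Σ m c ΔT = 0:
662×0.79×(T − 212) + 165×2×(T − 25.6) + 188×0.897×(T − 25.6) = 0
522.98(T − 212) + 330(T − 25.6) + 168.64(T − 25.6) = 0
(522.98 + 330 + 168.64) T = 522.98×212 + 330×25.6 + 168.64×25.6
T ≈ 121.02 °C

T_f ≈ 121.0 °C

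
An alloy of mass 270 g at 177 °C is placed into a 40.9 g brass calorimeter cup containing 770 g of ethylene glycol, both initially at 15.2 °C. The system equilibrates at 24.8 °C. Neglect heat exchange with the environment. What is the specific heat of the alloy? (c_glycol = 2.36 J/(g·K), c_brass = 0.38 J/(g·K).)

c ≈ 0.428 J/(g·K)

Net heat exchanged in the isolated system is zero:
270·c·(24.8 − 177) + 770·2.36·(24.8 − 15.2) + 40.9·0.38·(24.8 − 15.2) = 0
-41094 c = -17594
c = -17594/-41094 ≈ 0.4281 J/(g·K)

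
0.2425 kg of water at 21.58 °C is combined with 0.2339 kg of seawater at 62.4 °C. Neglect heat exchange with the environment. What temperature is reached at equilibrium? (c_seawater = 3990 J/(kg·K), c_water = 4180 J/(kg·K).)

T_f ≈ 41.1 °C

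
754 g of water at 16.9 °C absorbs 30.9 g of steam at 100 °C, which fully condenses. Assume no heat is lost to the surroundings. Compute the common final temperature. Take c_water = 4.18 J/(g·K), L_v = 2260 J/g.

T_f ≈ 41.5 °C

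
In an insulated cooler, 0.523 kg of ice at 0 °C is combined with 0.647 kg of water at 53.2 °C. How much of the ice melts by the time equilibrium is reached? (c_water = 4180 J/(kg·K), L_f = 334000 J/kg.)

Heat available from the water dropping to 0 °C: 0.647×4180×53.2 = 143877 J.
To melt every bit of ice: 0.523×334000 = 174682 J.
143877 J < 174682 J, so only part of the ice melts and the system sits at 0 °C.
m_melted×334000 = 143877  ⇒  m_melted ≈ 0.4308 kg.

m_melted ≈ 0.431 kg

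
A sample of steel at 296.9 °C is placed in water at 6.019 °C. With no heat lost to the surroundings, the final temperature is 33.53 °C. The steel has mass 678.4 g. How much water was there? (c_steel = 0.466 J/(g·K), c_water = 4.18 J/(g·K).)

Net heat exchanged in the isolated system is zero:
678.4×0.466×(33.53 − 296.9) + m×4.18×(33.53 − 6.019) = 0
115 m = 83260
m = 83260/115 ≈ 724 g

m ≈ 724 g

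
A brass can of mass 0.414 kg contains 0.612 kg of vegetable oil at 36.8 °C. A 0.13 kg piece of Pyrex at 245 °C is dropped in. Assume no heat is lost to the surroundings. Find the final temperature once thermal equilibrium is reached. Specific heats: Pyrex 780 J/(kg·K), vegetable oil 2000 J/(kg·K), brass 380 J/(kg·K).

With ΣQ=0 the equilibrium temperature is the m·c-weighted mean:
T_f = (101.4×245 + 1224×36.8 + 157.32×36.8) / (101.4 + 1224 + 157.32)
    = 75676 / 1482.7 ≈ 51.04 °C

T_f ≈ 51.0 °C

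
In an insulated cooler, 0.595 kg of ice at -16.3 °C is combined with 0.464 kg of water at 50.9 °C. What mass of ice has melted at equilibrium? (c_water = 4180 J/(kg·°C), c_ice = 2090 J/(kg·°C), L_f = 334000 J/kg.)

Heat available from the water dropping to 0 °C: 0.464×4180×50.9 = 98722 J.
Warming the ice to 0 °C takes 0.595×2090×16.3 = 20270 J, leaving 78452 J for melting.
To melt every bit of ice: 0.595×334000 = 198730 J.
Since 78452 < 198730 J, not all the ice melts; equilibrium is at 0 °C.
m_melted×334000 = 78452  ⇒  m_melted ≈ 0.2349 kg.

m_melted ≈ 0.235 kg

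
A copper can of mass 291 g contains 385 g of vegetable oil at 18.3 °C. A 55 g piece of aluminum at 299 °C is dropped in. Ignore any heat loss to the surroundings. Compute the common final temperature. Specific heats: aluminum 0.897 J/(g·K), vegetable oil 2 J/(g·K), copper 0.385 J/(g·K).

With ΣQ=0 the equilibrium temperature is the m·c-weighted mean:
T_f = (49.34·299 + 770·18.3 + 112.03·18.3) / (49.34 + 770 + 112.03)
    = 30892 / 931.37 ≈ 33.17 °C

T_f ≈ 33.2 °C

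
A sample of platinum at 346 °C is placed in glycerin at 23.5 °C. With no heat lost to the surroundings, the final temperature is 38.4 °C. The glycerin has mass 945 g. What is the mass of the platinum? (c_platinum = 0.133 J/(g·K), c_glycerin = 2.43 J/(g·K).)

m ≈ 836 g

Energy conservation, ΣQ = 0:
m×0.133×(38.4 − 346) + 945×2.43×(38.4 − 23.5) = 0
-40.91 m = -34216
m = -34216/-40.91 ≈ 836.3 g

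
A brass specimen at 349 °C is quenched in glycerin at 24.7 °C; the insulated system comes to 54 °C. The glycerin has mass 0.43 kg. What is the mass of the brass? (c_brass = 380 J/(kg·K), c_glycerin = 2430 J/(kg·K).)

m ≈ 0.273 kg

Heat lost by the brass = heat gained by the glycerin:
m×380×(349 − 54) = 0.43×2430×(54 − 24.7)
112100 m = 30616  ⇒  m ≈ 0.2731 kg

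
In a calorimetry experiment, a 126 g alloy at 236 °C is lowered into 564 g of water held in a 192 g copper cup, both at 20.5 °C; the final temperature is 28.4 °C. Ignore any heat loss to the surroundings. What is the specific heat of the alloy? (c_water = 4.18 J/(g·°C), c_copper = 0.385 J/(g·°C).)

c ≈ 0.734 J/(g·°C)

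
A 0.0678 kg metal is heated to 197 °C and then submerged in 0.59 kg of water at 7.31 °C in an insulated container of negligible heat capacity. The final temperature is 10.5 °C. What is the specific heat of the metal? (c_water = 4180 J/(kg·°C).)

c ≈ 622 J/(kg·°C)

Taking heat into each body as positive, Σ m c ΔT = 0:
0.0678·c·(10.5 − 197) + 0.59·4180·(10.5 − 7.31) = 0
-12.64 c = -7867.2
c = -7867.2/-12.64 ≈ 622.2 J/(kg·°C)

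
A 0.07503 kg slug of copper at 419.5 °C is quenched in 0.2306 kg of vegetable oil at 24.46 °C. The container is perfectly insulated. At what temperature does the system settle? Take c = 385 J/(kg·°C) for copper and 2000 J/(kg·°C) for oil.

T_f ≈ 47.7 °C

T_f = Σ m_i c_i T_i / Σ m_i c_i:
T_f = (28.89·419.5 + 461.2·24.46) / (28.89 + 461.2)
    = 23399 / 490.09 ≈ 47.74 °C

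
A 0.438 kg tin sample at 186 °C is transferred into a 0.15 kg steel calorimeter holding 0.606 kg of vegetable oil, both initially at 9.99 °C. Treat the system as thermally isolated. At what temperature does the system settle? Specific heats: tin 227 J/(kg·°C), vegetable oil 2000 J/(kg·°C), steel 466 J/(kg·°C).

T_f ≈ 22.7 °C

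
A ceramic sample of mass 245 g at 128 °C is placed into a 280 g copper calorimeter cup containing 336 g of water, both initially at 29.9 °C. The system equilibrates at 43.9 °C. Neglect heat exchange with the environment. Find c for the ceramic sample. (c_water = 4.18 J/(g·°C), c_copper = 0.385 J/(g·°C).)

Heat gained plus heat lost sum to zero:
245·c·(43.9 − 128) + 336·4.18·(43.9 − 29.9) + 280·0.385·(43.9 − 29.9) = 0
-20604 c = -21172
c = -21172/-20604 ≈ 1.028 J/(g·°C)

c ≈ 1.03 J/(g·°C)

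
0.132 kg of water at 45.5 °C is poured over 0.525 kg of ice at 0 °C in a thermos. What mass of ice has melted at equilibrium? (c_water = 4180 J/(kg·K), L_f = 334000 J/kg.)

m_melted ≈ 0.0752 kg

Cooling the water to 0 °C releases 0.132·4180·45.5 = 25105 J.
Melting all 0.525 kg of ice would need 0.525·334000 = 175350 J.
That's not enough to melt it all — equilibrium is at 0 °C with ice remaining.
m_melt = 25105 / L_f = 0.07516 kg.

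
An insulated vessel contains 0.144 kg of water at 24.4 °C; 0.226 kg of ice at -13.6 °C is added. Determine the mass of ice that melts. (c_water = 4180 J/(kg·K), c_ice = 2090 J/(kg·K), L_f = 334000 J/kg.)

Cooling the water to 0 °C releases 0.144×4180×24.4 = 14687 J.
Of that, 0.226×2090×13.6 = 6423.8 J goes to bring the ice to 0 °C, leaving 8263 J.
Fully melting the ice requires m_ice L_f = 0.226×334000 = 75484 J.
That's not enough to melt it all — equilibrium is at 0 °C with ice remaining.
Mass melted = 8263/334000 ≈ 0.02474 kg.

m_melted ≈ 0.0247 kg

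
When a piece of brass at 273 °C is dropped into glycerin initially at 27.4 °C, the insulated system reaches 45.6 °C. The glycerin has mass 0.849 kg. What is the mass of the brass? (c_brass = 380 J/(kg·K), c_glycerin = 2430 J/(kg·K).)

Net heat exchanged in the isolated system is zero:
m×380×(45.6 − 273) + 0.849×2430×(45.6 − 27.4) = 0
-86412 m = -37548
m = -37548/-86412 ≈ 0.4345 kg

m ≈ 0.435 kg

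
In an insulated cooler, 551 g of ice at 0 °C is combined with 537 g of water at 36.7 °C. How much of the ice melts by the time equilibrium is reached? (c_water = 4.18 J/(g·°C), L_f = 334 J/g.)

Cooling the water to 0 °C releases 537×4.18×36.7 = 82379 J.
Fully melting the ice requires m_ice L_f = 551×334 = 184034 J.
82379 J < 184034 J, so only part of the ice melts and the system sits at 0 °C.
m_melted×334 = 82379  ⇒  m_melted ≈ 246.6 g.

m_melted ≈ 247 g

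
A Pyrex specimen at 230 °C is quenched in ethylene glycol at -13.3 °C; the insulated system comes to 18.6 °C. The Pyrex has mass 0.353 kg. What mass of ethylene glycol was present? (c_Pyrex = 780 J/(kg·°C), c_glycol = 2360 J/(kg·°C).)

m ≈ 0.773 kg

Net heat exchanged in the isolated system is zero:
0.353·780·(18.6 − 230) + m·2360·(18.6 − (-13.3)) = 0
75284 m = 58207
m = 58207/75284 ≈ 0.7732 kg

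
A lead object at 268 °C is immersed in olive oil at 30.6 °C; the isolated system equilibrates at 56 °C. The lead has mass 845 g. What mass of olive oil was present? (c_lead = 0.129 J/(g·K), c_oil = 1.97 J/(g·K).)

|Q_lead| = |Q_oil|:
845·0.129·(268 − 56) = m·1.97·(56 − 30.6)
50.04 m = 23109  ⇒  m ≈ 461.8 g

m ≈ 462 g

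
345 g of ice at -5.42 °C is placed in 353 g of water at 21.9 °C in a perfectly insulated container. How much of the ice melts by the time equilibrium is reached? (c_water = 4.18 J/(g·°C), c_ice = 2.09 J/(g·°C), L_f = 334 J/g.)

m_melted ≈ 85 g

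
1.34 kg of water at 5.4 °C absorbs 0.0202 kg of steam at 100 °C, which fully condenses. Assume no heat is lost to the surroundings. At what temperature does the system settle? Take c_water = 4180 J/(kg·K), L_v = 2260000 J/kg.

T_f ≈ 14.8 °C

Sum of m c ΔT and latent-heat terms is zero:
latent heat released on condensation: 0.0202×2260000 = 45652
  condensed water 100 °C→T: 84.44(T − 100)
  original water: 5601.2(T − 5.4)
5685.6 T = 45652 + 8443.6 + 30246 = 84342
T ≈ 14.83 °C — below 100 °C, confirming all the steam condensed.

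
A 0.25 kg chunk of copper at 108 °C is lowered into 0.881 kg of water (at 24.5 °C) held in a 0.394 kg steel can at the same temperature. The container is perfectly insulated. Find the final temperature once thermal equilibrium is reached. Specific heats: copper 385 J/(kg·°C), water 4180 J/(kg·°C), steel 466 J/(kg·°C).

T_f = Σ m_i c_i T_i / Σ m_i c_i:
T_f = (96.25·108 + 3682.6·24.5 + 183.6·24.5) / (96.25 + 3682.6 + 183.6)
    = 105117 / 3962.4 ≈ 26.53 °C

T_f ≈ 26.5 °C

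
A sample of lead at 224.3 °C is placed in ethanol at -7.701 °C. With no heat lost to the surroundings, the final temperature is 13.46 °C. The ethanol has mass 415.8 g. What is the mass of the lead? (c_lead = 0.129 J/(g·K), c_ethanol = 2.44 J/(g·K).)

Net heat exchanged in the isolated system is zero:
m×0.129×(13.46 − 224.3) + 415.8×2.44×(13.46 − (-7.701)) = 0
-27.2 m = -21469
m = -21469/-27.2 ≈ 789.3 g

m ≈ 789 g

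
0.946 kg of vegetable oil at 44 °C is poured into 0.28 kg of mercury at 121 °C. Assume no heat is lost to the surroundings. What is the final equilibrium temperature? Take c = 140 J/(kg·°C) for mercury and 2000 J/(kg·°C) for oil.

Heat lost by the mercury equals heat gained by the oil:
0.28*140*(121 − T) = 0.946*2000*(T − 44)
39.2(121 − T) = 1892(T − 44)
1931.2 T = 87991  ⇒  T ≈ 45.56 °C

T_f ≈ 45.6 °C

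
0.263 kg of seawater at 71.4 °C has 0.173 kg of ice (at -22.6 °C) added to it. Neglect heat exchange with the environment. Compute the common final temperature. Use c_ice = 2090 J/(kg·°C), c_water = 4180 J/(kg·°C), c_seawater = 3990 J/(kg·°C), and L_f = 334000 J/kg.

Let T be the final temperature. ΣQ_i = 0:
ice -22.6→0 °C: 0.173·2090·22.6 = 8171.5
  melt ice: 0.173·334000 = 57782
  warm the meltwater: 723.14 T
  seawater: 1049.4(T − 71.4)
1772.5 T = 74925 − 65953 = 8971.5
T ≈ 5.06 °C. Since T > 0 °C, the all-ice-melts assumption holds.

T_f ≈ 5.1 °C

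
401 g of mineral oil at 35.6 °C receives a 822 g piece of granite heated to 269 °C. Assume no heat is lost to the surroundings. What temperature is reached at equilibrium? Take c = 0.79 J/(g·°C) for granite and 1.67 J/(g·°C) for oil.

T_f ≈ 150.5 °C

T_f is the heat-capacity-weighted average of the initial temperatures:
T_f = (649.38*269 + 669.67*35.6) / (649.38 + 669.67)
    = 198523 / 1319 ≈ 150.50 °C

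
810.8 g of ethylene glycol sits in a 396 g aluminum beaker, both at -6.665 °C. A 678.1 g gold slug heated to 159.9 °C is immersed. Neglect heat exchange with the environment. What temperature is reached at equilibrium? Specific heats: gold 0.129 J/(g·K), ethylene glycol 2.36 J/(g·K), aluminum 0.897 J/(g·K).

T_f ≈ -0.5 °C

With ΣQ=0 the equilibrium temperature is the m·c-weighted mean:
T_f = (87.47*159.9 + 1913.5*(-6.665) + 355.21*(-6.665)) / (87.47 + 1913.5 + 355.21)
    = -1133.6 / 2356.2 ≈ -0.48 °C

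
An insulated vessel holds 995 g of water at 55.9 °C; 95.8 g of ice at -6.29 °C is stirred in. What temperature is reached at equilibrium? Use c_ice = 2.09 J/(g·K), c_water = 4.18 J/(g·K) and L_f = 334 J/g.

Setting the total heat transfer to zero:
warm ice to 0 °C: 95.8·2.09·(0 − (-6.29)) = 1259.4; melt ice: 95.8·334 = 31997; meltwater 0→T: 95.8·4.18·T = 400.44 T; water cools: 995·4.18·(T − 55.9) = 4159.1(T − 55.9)
4559.5 T = 232494 − 33257 = 199237
T ≈ 43.70 °C. Since T > 0 °C, the all-ice-melts assumption holds.

T_f ≈ 43.7 °C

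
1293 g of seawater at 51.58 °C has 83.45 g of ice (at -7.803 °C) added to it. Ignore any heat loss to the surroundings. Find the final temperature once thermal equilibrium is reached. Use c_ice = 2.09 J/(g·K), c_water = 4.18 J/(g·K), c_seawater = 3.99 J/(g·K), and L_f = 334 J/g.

T_f ≈ 43.0 °C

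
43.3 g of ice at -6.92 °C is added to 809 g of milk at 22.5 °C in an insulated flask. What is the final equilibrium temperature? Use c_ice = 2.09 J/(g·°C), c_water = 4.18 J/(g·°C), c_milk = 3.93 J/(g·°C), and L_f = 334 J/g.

T_f ≈ 16.8 °C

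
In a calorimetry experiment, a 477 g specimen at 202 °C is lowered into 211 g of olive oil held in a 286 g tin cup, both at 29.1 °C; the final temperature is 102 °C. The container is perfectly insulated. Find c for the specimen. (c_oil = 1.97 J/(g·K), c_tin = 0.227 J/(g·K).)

c ≈ 0.734 J/(g·K)

Conservation of energy gives ΣQ = 0:
477·c·(102 − 202) + 211·1.97·(102 − 29.1) + 286·0.227·(102 − 29.1) = 0
-47700 c = -35035
c = -35035/-47700 ≈ 0.7345 J/(g·K)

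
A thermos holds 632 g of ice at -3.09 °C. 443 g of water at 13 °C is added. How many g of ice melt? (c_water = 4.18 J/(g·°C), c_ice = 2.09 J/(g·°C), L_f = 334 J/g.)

Water can give up m c ΔT = 443×4.18×13 = 24073 J before reaching 0 °C.
Of that, 632×2.09×3.09 = 4081.5 J goes to bring the ice to 0 °C, leaving 19991 J.
Fully melting the ice requires m_ice L_f = 632×334 = 211088 J.
19991 J < 211088 J, so only part of the ice melts and the system sits at 0 °C.
m_melt = 19991 / L_f = 59.85 g.

m_melted ≈ 59.9 g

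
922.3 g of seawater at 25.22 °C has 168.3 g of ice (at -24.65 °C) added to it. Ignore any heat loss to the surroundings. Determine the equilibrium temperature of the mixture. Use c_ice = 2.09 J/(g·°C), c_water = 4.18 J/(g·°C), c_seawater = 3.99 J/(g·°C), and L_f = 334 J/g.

T_f ≈ 6.4 °C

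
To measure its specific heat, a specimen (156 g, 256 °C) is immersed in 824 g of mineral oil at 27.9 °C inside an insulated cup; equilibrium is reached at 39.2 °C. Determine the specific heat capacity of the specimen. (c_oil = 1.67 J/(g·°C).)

c ≈ 0.46 J/(g·°C)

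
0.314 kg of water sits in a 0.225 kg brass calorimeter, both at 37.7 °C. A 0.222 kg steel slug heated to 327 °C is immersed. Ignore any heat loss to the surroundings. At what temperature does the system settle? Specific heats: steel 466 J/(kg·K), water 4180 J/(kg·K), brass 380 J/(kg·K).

With ΣQ=0 the equilibrium temperature is the m·c-weighted mean:
T_f = (103.45*327 + 1312.5*37.7 + 85.5*37.7) / (103.45 + 1312.5 + 85.5)
    = 86534 / 1501.5 ≈ 57.63 °C

T_f ≈ 57.6 °C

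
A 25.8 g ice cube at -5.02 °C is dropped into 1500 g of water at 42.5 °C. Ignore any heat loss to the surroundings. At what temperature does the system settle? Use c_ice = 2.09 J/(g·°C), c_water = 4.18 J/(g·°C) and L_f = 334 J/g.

T_f ≈ 40.4 °C

Sum of m c ΔT and latent-heat terms is zero:
ice -5.02→0 °C: 25.8·2.09·5.02 = 270.69; fusion: m_ice L_f = 25.8·334 = 8617.2; warm the meltwater: 107.84 T; water cools: 1500·4.18·(T − 42.5) = 6270(T − 42.5)
6377.8 T = 266475 − 8887.9 = 257587
T ≈ 40.39 °C. Since T > 0 °C, the all-ice-melts assumption holds.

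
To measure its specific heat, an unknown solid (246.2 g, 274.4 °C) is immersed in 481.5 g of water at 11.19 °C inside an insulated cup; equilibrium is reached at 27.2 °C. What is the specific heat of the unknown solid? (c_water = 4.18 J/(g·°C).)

c ≈ 0.529 J/(g·°C)

Setting the total heat transfer to zero:
246.2×c×(27.2 − 274.4) + 481.5×4.18×(27.2 − 11.19) = 0
-60861 c = -32223
c = -32223/-60861 ≈ 0.5295 J/(g·°C)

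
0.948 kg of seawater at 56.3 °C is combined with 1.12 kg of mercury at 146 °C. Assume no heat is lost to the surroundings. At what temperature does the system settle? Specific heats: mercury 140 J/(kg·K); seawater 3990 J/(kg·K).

Heat gained plus heat lost sum to zero:
1.12×140×(T − 146) + 0.948×3990×(T − 56.3) = 0
3939.3 T = 235849
T = 235849/3939.3 ≈ 59.87 °C

T_f ≈ 59.9 °C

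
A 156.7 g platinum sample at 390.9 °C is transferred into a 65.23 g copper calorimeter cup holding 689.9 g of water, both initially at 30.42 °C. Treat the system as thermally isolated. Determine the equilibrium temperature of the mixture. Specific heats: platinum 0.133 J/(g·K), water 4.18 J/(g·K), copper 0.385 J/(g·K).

T_f ≈ 33.0 °C

Energy conservation, ΣQ = 0:
156.7×0.133×(T − 390.9) + 689.9×4.18×(T − 30.42) + 65.23×0.385×(T − 30.42) = 0
(20.84 + 2883.8 + 25.11) T = 20.84×390.9 + 2883.8×30.42 + 25.11×30.42
T = 96635/2929.7 ≈ 32.98 °C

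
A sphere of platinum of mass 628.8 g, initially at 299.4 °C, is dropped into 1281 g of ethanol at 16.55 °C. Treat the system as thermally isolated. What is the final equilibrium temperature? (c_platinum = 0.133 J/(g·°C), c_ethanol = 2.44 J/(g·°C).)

T_f ≈ 23.9 °C

Setting the total heat transfer to zero:
628.8×0.133×(T − 299.4) + 1281×2.44×(T − 16.55) = 0
83.63(T − 299.4) + 3125.6(T − 16.55) = 0
3209.3 T = 76768
T = 76768/3209.3 ≈ 23.92 °C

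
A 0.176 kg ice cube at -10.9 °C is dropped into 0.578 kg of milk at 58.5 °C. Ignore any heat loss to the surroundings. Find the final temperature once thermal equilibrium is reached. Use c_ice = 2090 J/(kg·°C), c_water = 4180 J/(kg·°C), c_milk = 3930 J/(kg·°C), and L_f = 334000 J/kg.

T_f ≈ 23.3 °C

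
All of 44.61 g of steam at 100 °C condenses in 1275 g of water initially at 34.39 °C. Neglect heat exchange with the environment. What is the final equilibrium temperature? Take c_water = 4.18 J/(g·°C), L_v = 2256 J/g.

Heat gained plus heat lost sum to zero:
steam→water at 100 °C releases m L_v = 44.61×2256 = 100640
  condensate cools 100→T: 44.61×4.18×(T − 100) = 186.47(T − 100)
  water warms: 1275×4.18×(T − 34.39) = 5329.5(T − 34.39)
5516 T = 100640 + 18647 + 183282 = 302569
T ≈ 54.85 °C — below 100 °C, confirming all the steam condensed.

T_f ≈ 54.9 °C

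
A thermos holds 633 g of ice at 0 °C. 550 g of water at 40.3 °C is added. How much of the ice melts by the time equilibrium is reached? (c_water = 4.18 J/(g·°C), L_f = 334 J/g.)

m_melted ≈ 277 g

Cooling the water to 0 °C releases 550·4.18·40.3 = 92650 J.
Melting all 633 g of ice would need 633·334 = 211422 J.
92650 J < 211422 J, so only part of the ice melts and the system sits at 0 °C.
m_melt = 92650 / L_f = 277.4 g.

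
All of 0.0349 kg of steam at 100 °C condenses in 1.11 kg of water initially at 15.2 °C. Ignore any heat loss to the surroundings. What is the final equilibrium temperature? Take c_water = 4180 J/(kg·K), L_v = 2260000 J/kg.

T_f ≈ 34.3 °C

Let T be the final temperature. ΣQ_i = 0:
condense steam: −0.0349·2260000 = −78874; condensate cools 100→T: 0.0349·4180·(T − 100) = 145.88(T − 100); original water: 4639.8(T − 15.2)
4785.7 T = 78874 + 14588 + 70525 = 163987
T ≈ 34.27 °C, under the boiling point, so the assumption holds.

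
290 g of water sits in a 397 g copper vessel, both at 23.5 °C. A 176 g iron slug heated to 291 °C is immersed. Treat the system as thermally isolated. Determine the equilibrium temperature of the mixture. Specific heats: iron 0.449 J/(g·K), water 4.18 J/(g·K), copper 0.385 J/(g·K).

T_f ≈ 38.1 °C

Setting the total heat transfer to zero:
176×0.449×(T − 291) + 290×4.18×(T − 23.5) + 397×0.385×(T − 23.5) = 0
79.02(T − 291) + 1212.2(T − 23.5) + 152.84(T − 23.5) = 0
(79.02 + 1212.2 + 152.84) T = 79.02×291 + 1212.2×23.5 + 152.84×23.5
T ≈ 38.14 °C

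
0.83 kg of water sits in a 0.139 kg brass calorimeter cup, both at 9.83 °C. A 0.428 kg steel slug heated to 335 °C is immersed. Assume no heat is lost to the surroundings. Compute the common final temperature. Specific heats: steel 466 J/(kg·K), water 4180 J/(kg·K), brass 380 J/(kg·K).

T_f ≈ 27.3 °C

Setting the total heat transfer to zero:
0.428×466×(T − 335) + 0.83×4180×(T − 9.83) + 0.139×380×(T − 9.83) = 0
199.45(T − 335) + 3469.4(T − 9.83) + 52.82(T − 9.83) = 0
(199.45 + 3469.4 + 52.82) T = 199.45×335 + 3469.4×9.83 + 52.82×9.83
T = 101439/3721.7 ≈ 27.26 °C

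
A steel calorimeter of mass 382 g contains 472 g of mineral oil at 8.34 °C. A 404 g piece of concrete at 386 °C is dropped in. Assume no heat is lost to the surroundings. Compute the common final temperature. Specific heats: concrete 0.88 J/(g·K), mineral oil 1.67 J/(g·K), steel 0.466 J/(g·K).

Energy conservation, ΣQ = 0:
404×0.88×(T − 386) + 472×1.67×(T − 8.34) + 382×0.466×(T − 8.34) = 0
355.52(T − 386) + 788.24(T − 8.34) + 178.01(T − 8.34) = 0
(355.52 + 788.24 + 178.01) T = 355.52×386 + 788.24×8.34 + 178.01×8.34
T = 145289/1321.8 ≈ 109.92 °C

T_f ≈ 109.9 °C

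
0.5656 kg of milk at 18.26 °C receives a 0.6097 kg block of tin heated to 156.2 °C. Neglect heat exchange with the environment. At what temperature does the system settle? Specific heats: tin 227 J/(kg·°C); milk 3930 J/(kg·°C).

T_f ≈ 26.3 °C

T_f = Σ m_i c_i T_i / Σ m_i c_i:
T_f = (138.4×156.2 + 2222.8×18.26) / (138.4 + 2222.8)
    = 62207 / 2361.2 ≈ 26.35 °C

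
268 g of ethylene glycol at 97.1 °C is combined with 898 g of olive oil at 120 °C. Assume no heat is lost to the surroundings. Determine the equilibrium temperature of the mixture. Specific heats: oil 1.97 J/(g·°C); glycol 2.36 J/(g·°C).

T_f ≈ 114.0 °C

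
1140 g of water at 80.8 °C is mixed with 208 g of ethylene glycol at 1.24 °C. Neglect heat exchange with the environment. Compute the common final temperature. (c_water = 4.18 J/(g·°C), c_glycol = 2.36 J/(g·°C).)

With ΣQ=0 the equilibrium temperature is the m·c-weighted mean:
T_f = (4765.2·80.8 + 490.88·1.24) / (4765.2 + 490.88)
    = 385637 / 5256.1 ≈ 73.37 °C

T_f ≈ 73.4 °C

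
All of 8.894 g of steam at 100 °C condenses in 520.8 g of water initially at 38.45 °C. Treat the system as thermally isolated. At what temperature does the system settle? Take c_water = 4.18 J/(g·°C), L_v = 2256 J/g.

T_f ≈ 48.5 °C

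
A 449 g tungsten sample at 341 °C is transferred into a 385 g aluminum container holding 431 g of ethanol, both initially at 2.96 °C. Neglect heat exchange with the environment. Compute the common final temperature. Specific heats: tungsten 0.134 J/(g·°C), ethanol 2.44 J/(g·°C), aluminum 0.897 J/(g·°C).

Setting the total heat transfer to zero:
449·0.134·(T − 341) + 431·2.44·(T − 2.96) + 385·0.897·(T − 2.96) = 0
60.17(T − 341) + 1051.6(T − 2.96) + 345.35(T − 2.96) = 0
1457.2 T = 24652
T ≈ 16.92 °C

T_f ≈ 16.9 °C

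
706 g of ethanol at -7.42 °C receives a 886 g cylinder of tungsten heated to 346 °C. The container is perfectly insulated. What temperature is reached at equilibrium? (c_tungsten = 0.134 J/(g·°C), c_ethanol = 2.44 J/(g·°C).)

Heat lost by the tungsten equals heat gained by the ethanol:
886*0.134*(346 − T) = 706*2.44*(T − (-7.42))
118.72(346 − T) = 1722.6(T − (-7.42))
1841.4 T = 28297  ⇒  T ≈ 15.37 °C

T_f ≈ 15.4 °C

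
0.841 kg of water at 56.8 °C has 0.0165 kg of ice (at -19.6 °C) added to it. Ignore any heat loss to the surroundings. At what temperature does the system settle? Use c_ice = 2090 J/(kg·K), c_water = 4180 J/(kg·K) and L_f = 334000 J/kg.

Sum of m c ΔT and latent-heat terms is zero:
warm ice to 0 °C: 0.0165·2090·(0 − (-19.6)) = 675.91
  fusion: m_ice L_f = 0.0165·334000 = 5511
  warm the meltwater: 68.97 T
  water: 3515.4(T − 56.8)
3584.3 T = 199674 − 6186.9 = 193487
T ≈ 53.98 °C (positive, so assuming full melt was valid).

T_f ≈ 54.0 °C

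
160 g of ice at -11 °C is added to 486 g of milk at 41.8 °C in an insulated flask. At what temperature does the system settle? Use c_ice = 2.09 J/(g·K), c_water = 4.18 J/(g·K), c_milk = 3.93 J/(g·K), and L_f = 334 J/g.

Setting the total heat transfer to zero:
warm ice to 0 °C: 160·2.09·(0 − (-11)) = 3678.4; latent heat to melt: 160·334 = 53440; meltwater 0→T: 160·4.18·T = 668.8 T; milk cools: 486·3.93·(T − 41.8) = 1910(T − 41.8)
2578.8 T = 79837 − 57118 = 22719
T ≈ 8.81 °C (positive, so assuming full melt was valid).

T_f ≈ 8.8 °C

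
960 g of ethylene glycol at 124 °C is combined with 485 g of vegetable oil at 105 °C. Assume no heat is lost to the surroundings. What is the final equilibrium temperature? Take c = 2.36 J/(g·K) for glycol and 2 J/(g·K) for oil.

T_f ≈ 118.3 °C

Heat gained plus heat lost sum to zero:
960*2.36*(T − 124) + 485*2*(T − 105) = 0
3235.6 T = 382784
T = 382784 / 3235.6 = 118 °C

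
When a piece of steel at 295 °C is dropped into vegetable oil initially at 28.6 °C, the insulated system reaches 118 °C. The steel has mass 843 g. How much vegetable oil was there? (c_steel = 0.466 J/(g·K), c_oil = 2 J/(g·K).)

Let T be the final temperature. ΣQ_i = 0:
843×0.466×(118 − 295) + m×2×(118 − 28.6) = 0
178.8 m = 69532
m = 69532/178.8 ≈ 388.9 g

m ≈ 389 g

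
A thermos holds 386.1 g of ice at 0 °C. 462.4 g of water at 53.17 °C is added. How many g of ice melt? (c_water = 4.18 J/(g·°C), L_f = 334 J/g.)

m_melted ≈ 308 g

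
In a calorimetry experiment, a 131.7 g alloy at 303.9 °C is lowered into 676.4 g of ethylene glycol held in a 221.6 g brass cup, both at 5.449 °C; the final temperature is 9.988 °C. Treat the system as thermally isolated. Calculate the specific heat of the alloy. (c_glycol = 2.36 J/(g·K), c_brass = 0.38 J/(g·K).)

c ≈ 0.197 J/(g·K)

Net heat exchanged in the isolated system is zero:
131.7×c×(9.988 − 303.9) + 676.4×2.36×(9.988 − 5.449) + 221.6×0.38×(9.988 − 5.449) = 0
-38708 c = -7627.8
c = -7627.8/-38708 ≈ 0.1971 J/(g·K)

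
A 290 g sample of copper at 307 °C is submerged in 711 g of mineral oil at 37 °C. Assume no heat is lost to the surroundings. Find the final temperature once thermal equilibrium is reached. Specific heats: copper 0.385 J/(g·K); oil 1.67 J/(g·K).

T_f ≈ 60.2 °C

|Q_copper| = |Q_oil|:
290*0.385*(307 − T) = 711*1.67*(T − 37)
111.65(307 − T) = 1187.4(T − 37)
1299 T = 78209  ⇒  T ≈ 60.21 °C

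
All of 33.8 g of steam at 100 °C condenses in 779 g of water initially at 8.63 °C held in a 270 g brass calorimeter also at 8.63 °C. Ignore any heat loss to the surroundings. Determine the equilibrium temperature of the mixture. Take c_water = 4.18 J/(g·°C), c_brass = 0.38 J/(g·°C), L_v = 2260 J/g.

T_f ≈ 34.1 °C

Energy balance with sensible and latent terms:
latent heat released on condensation: 33.8·2260 = 76388
  condensate cools 100→T: 33.8·4.18·(T − 100) = 141.28(T − 100)
  original water: 3256.2(T − 8.63)
  brass cup: 270·0.38·(T − 8.63) = 102.6(T − 8.63)
3500.1 T = 76388 + 14128 + 28987 = 119503
T ≈ 34.14 °C, under the boiling point, so the assumption holds.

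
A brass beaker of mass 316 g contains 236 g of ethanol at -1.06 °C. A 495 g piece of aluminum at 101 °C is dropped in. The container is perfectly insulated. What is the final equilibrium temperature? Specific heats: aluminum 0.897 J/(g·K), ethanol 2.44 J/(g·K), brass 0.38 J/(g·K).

T_f ≈ 38.7 °C

Taking heat into each body as positive, Σ m c ΔT = 0:
495×0.897×(T − 101) + 236×2.44×(T − (-1.06)) + 316×0.38×(T − (-1.06)) = 0
1139.9 T = 44108
T ≈ 38.69 °C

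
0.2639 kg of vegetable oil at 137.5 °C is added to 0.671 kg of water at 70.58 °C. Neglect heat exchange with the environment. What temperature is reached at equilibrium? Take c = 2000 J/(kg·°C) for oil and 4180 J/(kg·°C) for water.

T_f ≈ 81.2 °C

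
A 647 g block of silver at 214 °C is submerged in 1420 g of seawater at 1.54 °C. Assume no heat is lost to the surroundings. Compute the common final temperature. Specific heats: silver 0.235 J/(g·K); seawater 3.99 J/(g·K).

T_f ≈ 7.1 °C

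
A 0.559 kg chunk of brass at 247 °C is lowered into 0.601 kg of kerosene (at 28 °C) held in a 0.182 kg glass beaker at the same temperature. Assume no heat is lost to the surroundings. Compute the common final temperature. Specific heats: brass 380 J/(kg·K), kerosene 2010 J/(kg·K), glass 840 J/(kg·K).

T_f ≈ 57.6 °C

Taking heat into each body as positive, Σ m c ΔT = 0:
0.559×380×(T − 247) + 0.601×2010×(T − 28) + 0.182×840×(T − 28) = 0
212.42(T − 247) + 1208(T − 28) + 152.88(T − 28) = 0
1573.3 T = 90573
T = 90573/1573.3 ≈ 57.57 °C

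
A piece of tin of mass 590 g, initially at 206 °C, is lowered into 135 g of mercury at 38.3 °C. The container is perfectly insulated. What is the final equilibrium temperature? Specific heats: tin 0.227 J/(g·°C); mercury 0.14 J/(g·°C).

Conservation of energy gives ΣQ = 0:
590·0.227·(T − 206) + 135·0.14·(T − 38.3) = 0
133.93(T − 206) + 18.9(T − 38.3) = 0
(133.93 + 18.9) T = 133.93·206 + 18.9·38.3
T = 28313/152.83 ≈ 185.26 °C

T_f ≈ 185.3 °C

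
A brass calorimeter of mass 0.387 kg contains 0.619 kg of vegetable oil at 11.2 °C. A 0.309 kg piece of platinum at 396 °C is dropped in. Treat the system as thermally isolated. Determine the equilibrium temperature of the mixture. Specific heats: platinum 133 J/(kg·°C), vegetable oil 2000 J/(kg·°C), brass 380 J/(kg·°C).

T_f ≈ 22.3 °C

With ΣQ=0 the equilibrium temperature is the m·c-weighted mean:
T_f = (41.1*396 + 1238*11.2 + 147.06*11.2) / (41.1 + 1238 + 147.06)
    = 31787 / 1426.2 ≈ 22.29 °C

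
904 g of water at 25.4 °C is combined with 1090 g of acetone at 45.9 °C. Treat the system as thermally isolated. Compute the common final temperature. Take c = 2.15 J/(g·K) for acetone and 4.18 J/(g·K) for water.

T_f ≈ 33.2 °C

Conservation of energy gives ΣQ = 0:
1090*2.15*(T − 45.9) + 904*4.18*(T − 25.4) = 0
2343.5(T − 45.9) + 3778.7(T − 25.4) = 0
(2343.5 + 3778.7) T = 2343.5*45.9 + 3778.7*25.4
T = 203546 / 6122.2 = 33.2 °C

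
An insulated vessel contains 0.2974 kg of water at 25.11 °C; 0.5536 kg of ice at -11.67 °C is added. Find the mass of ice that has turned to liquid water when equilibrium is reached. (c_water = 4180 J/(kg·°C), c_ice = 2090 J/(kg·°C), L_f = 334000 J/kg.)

Heat available from the water dropping to 0 °C: 0.2974×4180×25.11 = 31215 J.
Of that, 0.5536×2090×11.67 = 13502 J goes to bring the ice to 0 °C, leaving 17713 J.
Fully melting the ice requires m_ice L_f = 0.5536×334000 = 184902 J.
17713 J < 184902 J, so only part of the ice melts and the system sits at 0 °C.
m_melted×334000 = 17713  ⇒  m_melted ≈ 0.05303 kg.

m_melted ≈ 0.053 kg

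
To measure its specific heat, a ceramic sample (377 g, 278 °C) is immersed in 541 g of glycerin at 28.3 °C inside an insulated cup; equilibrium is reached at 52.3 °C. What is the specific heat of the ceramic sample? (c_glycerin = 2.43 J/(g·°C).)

c ≈ 0.371 J/(g·°C)

m_s c (T_s − T_f) = m_glycerin c_glycerin (T_f − T_0):
377·c·(278 − 52.3) = 541·2.43·(52.3 − 28.3)
85089 c = 31551  ⇒  c ≈ 0.3708 J/(g·°C)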